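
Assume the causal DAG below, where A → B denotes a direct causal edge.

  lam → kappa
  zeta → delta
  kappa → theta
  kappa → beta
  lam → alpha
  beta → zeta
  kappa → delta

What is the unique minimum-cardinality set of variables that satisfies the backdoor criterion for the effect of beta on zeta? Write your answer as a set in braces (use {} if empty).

Variables eligible for adjustment (non-descendants of beta, excluding beta and zeta): {alpha, kappa, lam, theta}.
Backdoor paths from beta to zeta:
  P1: beta <- kappa -> delta <- zeta
Each backdoor path contains an unconditioned collider, so every path is already blocked with the empty conditioning set:
  P1: blocked at collider delta (neither it nor any descendant is in the conditioning set).
The empty set is therefore the unique smallest valid set.

{}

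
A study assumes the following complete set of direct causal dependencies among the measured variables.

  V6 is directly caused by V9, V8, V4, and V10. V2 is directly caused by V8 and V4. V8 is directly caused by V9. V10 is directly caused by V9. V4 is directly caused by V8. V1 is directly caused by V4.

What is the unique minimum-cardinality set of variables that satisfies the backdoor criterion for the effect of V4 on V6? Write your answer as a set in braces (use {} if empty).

{V8}

Variables eligible for adjustment (non-descendants of V4, excluding V4 and V6): {V10, V8, V9}.
Backdoor paths from V4 to V6:
  P1: V4 <- V8 <- V9 -> V10 -> V6
  P2: V4 <- V8 <- V9 -> V6
  P3: V4 <- V8 -> V6
The empty set is not sufficient: P1 (V4 <- V8 <- V9 -> V10 -> V6) has no collider blocking it and no conditioned non-collider, so it is open.
Try {V8}:
  P1: blocked at chain node V8 ∈ conditioning set.
  P2: blocked at chain node V8 ∈ conditioning set.
  P3: blocked at fork node V8 ∈ conditioning set.
{V8} contains no descendant of V4 and blocks every backdoor path.
No other singleton works — e.g. {V9} leaves P3 open — so {V8} is the unique smallest valid adjustment set.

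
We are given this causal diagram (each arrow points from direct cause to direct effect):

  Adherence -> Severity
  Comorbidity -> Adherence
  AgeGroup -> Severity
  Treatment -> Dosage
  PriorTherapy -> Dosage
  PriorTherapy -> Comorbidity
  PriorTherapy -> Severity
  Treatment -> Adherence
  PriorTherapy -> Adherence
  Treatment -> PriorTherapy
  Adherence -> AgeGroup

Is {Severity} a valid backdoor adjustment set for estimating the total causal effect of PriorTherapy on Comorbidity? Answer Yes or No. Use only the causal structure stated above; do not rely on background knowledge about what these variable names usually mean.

Backdoor paths from PriorTherapy to Comorbidity (paths whose first edge points into PriorTherapy):
  P1: PriorTherapy <- Treatment -> Adherence <- Comorbidity
Condition 1 (no descendant of PriorTherapy in the set): FAILS — Severity is a descendant of PriorTherapy.
Condition 2 (every backdoor path blocked by {Severity}):
  P1: open — collider(s) Adherence are conditioned on (or have a conditioned descendant) and no non-collider on the path is in the set.
{Severity} does not satisfy the backdoor criterion.

No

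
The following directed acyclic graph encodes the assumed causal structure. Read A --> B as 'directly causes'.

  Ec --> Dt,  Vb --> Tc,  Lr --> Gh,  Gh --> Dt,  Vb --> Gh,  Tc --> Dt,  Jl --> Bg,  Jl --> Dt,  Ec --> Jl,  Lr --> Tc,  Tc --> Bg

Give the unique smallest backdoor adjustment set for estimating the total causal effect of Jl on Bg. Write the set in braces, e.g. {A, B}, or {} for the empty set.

{}

Variables eligible for adjustment (non-descendants of Jl, excluding Jl and Bg): {Ec, Gh, Lr, Tc, Vb}.
Backdoor paths from Jl to Bg:
  P1: Jl <- Ec -> Dt <- Tc -> Bg
  P2: Jl <- Ec -> Dt <- Gh <- Lr -> Tc -> Bg
  P3: Jl <- Ec -> Dt <- Gh <- Vb -> Tc -> Bg
Each backdoor path contains an unconditioned collider, so every path is already blocked with the empty conditioning set:
  P1: blocked at collider Dt (neither it nor any descendant is in the conditioning set).
  P2: blocked at collider Dt (neither it nor any descendant is in the conditioning set).
  P3: blocked at collider Dt (neither it nor any descendant is in the conditioning set).
The empty set is therefore the unique smallest valid set.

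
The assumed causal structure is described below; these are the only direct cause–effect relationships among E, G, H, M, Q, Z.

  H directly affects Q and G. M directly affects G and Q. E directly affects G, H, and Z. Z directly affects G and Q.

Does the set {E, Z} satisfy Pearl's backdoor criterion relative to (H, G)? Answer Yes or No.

Backdoor paths from H to G (paths whose first edge points into H):
  P1: H <- E -> Z -> G
  P2: H <- E -> Z -> Q <- M -> G
  P3: H <- E -> G
Condition 1 (no descendant of H in the set): holds — descendants of H are {G, Q}; none are in {E, Z}.
Condition 2 (every backdoor path blocked by {E, Z}):
  P1: blocked at fork node E ∈ conditioning set.
  P2: blocked at fork node E ∈ conditioning set.
  P3: blocked at fork node E ∈ conditioning set.
{E, Z} satisfies the backdoor criterion.

Yes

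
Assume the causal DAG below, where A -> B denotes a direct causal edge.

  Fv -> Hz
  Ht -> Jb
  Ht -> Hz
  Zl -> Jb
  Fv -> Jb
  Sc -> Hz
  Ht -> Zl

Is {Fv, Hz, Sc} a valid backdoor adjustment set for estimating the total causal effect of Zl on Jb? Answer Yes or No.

Backdoor paths from Zl to Jb (paths whose first edge points into Zl):
  P1: Zl <- Ht -> Hz <- Fv -> Jb
  P2: Zl <- Ht -> Jb
Condition 1 (no descendant of Zl in the set): holds — descendants of Zl are {Jb}; none are in {Fv, Hz, Sc}.
Condition 2 (every backdoor path blocked by {Fv, Hz, Sc}):
  P1: blocked at fork node Fv ∈ conditioning set.
  P2: open — no interior node is in the conditioning set.
{Fv, Hz, Sc} does not satisfy the backdoor criterion.

No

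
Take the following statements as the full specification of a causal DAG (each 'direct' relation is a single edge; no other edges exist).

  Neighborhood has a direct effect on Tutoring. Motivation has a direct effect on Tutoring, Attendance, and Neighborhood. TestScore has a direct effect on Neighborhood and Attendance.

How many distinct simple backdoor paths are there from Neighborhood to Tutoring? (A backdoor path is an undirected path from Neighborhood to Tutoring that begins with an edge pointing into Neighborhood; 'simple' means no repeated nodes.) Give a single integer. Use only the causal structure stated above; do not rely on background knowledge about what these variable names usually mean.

A backdoor path from Neighborhood to Tutoring is any simple undirected path whose first edge points into Neighborhood (i.e. leaves Neighborhood via a parent).
Parents of Neighborhood: {Motivation, TestScore}.
Enumerating:
  P1: Neighborhood <- Motivation -> Tutoring
  P2: Neighborhood <- TestScore -> Attendance <- Motivation -> Tutoring
That exhausts the simple backdoor paths. Count: 2.

2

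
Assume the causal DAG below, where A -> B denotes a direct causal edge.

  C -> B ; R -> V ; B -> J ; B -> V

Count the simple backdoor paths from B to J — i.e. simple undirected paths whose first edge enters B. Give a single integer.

0

A backdoor path from B to J is any simple undirected path whose first edge points into B (i.e. leaves B via a parent).
Parents of B: {C}.
No simple path from any parent of B reaches J without revisiting B, so there are no backdoor paths.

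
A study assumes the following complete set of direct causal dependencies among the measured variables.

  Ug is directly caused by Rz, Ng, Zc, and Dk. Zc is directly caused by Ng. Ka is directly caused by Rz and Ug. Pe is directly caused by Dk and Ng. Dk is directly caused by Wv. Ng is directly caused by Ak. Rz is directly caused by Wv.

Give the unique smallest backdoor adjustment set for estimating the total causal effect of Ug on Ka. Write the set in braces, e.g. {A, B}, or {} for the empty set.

{Rz}

Variables eligible for adjustment (non-descendants of Ug, excluding Ug and Ka): {Ak, Dk, Ng, Pe, Rz, Wv, Zc}.
Backdoor paths from Ug to Ka:
  P1: Ug <- Ng -> Pe <- Dk <- Wv -> Rz -> Ka
  P2: Ug <- Zc <- Ng -> Pe <- Dk <- Wv -> Rz -> Ka
  P3: Ug <- Dk <- Wv -> Rz -> Ka
  P4: Ug <- Rz -> Ka
The empty set is not sufficient: P3 (Ug <- Dk <- Wv -> Rz -> Ka) has no collider blocking it and no conditioned non-collider, so it is open.
Try {Rz}:
  P1: blocked at collider Pe (neither it nor any descendant is in the conditioning set).
  P2: blocked at collider Pe (neither it nor any descendant is in the conditioning set).
  P3: blocked at chain node Rz ∈ conditioning set.
  P4: blocked at fork node Rz ∈ conditioning set.
{Rz} contains no descendant of Ug and blocks every backdoor path.
No other singleton works — e.g. {Ak} leaves P3 open — so {Rz} is the unique smallest valid adjustment set.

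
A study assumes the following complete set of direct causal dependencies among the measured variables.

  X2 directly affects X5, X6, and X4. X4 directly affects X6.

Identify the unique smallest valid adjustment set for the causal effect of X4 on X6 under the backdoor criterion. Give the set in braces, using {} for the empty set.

Variables eligible for adjustment (non-descendants of X4, excluding X4 and X6): {X2, X5}.
Backdoor paths from X4 to X6:
  P1: X4 <- X2 -> X6
The empty set is not sufficient: P1 (X4 <- X2 -> X6) has no collider blocking it and no conditioned non-collider, so it is open.
Try {X2}:
  P1: blocked at fork node X2 ∈ conditioning set.
{X2} contains no descendant of X4 and blocks every backdoor path.
No other singleton works — e.g. {X5} leaves P1 open — so {X2} is the unique smallest valid adjustment set.

{X2}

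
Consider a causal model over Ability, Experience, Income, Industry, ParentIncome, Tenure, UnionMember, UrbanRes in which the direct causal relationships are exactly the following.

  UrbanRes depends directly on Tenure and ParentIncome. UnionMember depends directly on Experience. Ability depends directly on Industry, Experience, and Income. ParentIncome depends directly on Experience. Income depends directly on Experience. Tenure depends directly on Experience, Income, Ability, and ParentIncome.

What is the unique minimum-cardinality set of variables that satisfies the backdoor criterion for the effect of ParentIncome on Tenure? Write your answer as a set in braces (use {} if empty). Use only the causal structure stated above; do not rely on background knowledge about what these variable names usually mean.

{Experience}

Variables eligible for adjustment (non-descendants of ParentIncome, excluding ParentIncome and Tenure): {Ability, Experience, Income, Industry, UnionMember}.
Backdoor paths from ParentIncome to Tenure:
  P1: ParentIncome <- Experience -> Income -> Ability -> Tenure
  P2: ParentIncome <- Experience -> Income -> Tenure
  P3: ParentIncome <- Experience -> Ability <- Income -> Tenure
  P4: ParentIncome <- Experience -> Ability -> Tenure
  P5: ParentIncome <- Experience -> Tenure
The empty set is not sufficient: P1 (ParentIncome <- Experience -> Income -> Ability -> Tenure) has no collider blocking it and no conditioned non-collider, so it is open.
Try {Experience}:
  P1: blocked at fork node Experience ∈ conditioning set.
  P2: blocked at fork node Experience ∈ conditioning set.
  P3: blocked at fork node Experience ∈ conditioning set.
  P4: blocked at fork node Experience ∈ conditioning set.
  P5: blocked at fork node Experience ∈ conditioning set.
{Experience} contains no descendant of ParentIncome and blocks every backdoor path.
No other singleton works — e.g. {Income} leaves P4 open — so {Experience} is the unique smallest valid adjustment set.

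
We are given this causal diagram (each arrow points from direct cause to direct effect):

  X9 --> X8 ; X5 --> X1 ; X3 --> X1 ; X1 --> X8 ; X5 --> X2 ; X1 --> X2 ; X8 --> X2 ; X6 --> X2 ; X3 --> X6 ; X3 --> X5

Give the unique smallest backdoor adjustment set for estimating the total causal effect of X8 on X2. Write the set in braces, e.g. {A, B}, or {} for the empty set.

Variables eligible for adjustment (non-descendants of X8, excluding X8 and X2): {X1, X3, X5, X6, X9}.
Backdoor paths from X8 to X2:
  P1: X8 <- X1 <- X3 -> X5 -> X2
  P2: X8 <- X1 <- X3 -> X6 -> X2
  P3: X8 <- X1 <- X5 <- X3 -> X6 -> X2
  P4: X8 <- X1 <- X5 -> X2
  P5: X8 <- X1 -> X2
The empty set is not sufficient: P1 (X8 <- X1 <- X3 -> X5 -> X2) has no collider blocking it and no conditioned non-collider, so it is open.
Try {X1}:
  P1: blocked at chain node X1 ∈ conditioning set.
  P2: blocked at chain node X1 ∈ conditioning set.
  P3: blocked at chain node X1 ∈ conditioning set.
  P4: blocked at chain node X1 ∈ conditioning set.
  P5: blocked at fork node X1 ∈ conditioning set.
{X1} contains no descendant of X8 and blocks every backdoor path.
No other singleton works — e.g. {X9} leaves P1 open — so {X1} is the unique smallest valid adjustment set.

{X1}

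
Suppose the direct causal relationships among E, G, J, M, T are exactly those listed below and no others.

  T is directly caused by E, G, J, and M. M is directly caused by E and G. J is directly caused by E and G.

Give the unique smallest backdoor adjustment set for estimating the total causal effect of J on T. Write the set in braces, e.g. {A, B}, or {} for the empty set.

{E, G}

Variables eligible for adjustment (non-descendants of J, excluding J and T): {E, G, M}.
Backdoor paths from J to T:
  P1: J <- E -> M <- G -> T
  P2: J <- E -> M -> T
  P3: J <- E -> T
  P4: J <- G -> M <- E -> T
  P5: J <- G -> M -> T
  P6: J <- G -> T
The empty set is not sufficient: P2 (J <- E -> M -> T) has no collider blocking it and no conditioned non-collider, so it is open.
Try {E, G}:
  P1: blocked at fork node E ∈ conditioning set.
  P2: blocked at fork node E ∈ conditioning set.
  P3: blocked at fork node E ∈ conditioning set.
  P4: blocked at fork node G ∈ conditioning set.
  P5: blocked at fork node G ∈ conditioning set.
  P6: blocked at fork node G ∈ conditioning set.
{E, G} contains no descendant of J and blocks every backdoor path.
Every element of {E, G} is needed (dropping E leaves P2 open; dropping G leaves P5 open), so no proper subset is valid.
Among all size-2 subsets of the eligible variables, only {E, G} blocks every backdoor path, so it is the unique smallest valid adjustment set.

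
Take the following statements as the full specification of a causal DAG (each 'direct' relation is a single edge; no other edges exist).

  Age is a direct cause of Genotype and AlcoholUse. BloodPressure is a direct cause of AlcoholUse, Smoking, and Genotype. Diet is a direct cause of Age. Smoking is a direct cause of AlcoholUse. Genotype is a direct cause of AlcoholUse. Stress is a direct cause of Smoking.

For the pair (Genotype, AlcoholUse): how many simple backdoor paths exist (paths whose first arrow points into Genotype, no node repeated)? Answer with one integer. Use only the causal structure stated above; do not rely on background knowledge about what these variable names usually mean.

A backdoor path from Genotype to AlcoholUse is any simple undirected path whose first edge points into Genotype (i.e. leaves Genotype via a parent).
Parents of Genotype: {Age, BloodPressure}.
Enumerating:
  P1: Genotype <- Age -> AlcoholUse
  P2: Genotype <- BloodPressure -> Smoking -> AlcoholUse
  P3: Genotype <- BloodPressure -> AlcoholUse
That exhausts the simple backdoor paths. Count: 3.

3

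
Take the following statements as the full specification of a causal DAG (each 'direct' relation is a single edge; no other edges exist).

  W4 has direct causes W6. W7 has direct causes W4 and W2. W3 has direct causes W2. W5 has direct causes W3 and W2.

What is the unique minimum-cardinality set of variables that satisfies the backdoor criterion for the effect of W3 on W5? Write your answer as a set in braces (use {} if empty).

Variables eligible for adjustment (non-descendants of W3, excluding W3 and W5): {W2, W4, W6, W7}.
Backdoor paths from W3 to W5:
  P1: W3 <- W2 -> W5
The empty set is not sufficient: P1 (W3 <- W2 -> W5) has no collider blocking it and no conditioned non-collider, so it is open.
Try {W2}:
  P1: blocked at fork node W2 ∈ conditioning set.
{W2} contains no descendant of W3 and blocks every backdoor path.
No other singleton works — e.g. {W6} leaves P1 open — so {W2} is the unique smallest valid adjustment set.

{W2}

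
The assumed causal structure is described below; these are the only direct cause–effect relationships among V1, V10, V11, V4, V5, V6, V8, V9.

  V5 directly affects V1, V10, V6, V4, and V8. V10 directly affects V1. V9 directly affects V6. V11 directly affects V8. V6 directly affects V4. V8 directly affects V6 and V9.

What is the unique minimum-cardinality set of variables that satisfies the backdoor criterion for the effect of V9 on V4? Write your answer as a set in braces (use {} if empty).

Variables eligible for adjustment (non-descendants of V9, excluding V9 and V4): {V1, V10, V11, V5, V8}.
Backdoor paths from V9 to V4:
  P1: V9 <- V8 <- V5 -> V6 -> V4
  P2: V9 <- V8 <- V5 -> V4
  P3: V9 <- V8 -> V6 <- V5 -> V4
  P4: V9 <- V8 -> V6 -> V4
The empty set is not sufficient: P1 (V9 <- V8 <- V5 -> V6 -> V4) has no collider blocking it and no conditioned non-collider, so it is open.
Try {V8}:
  P1: blocked at chain node V8 ∈ conditioning set.
  P2: blocked at chain node V8 ∈ conditioning set.
  P3: blocked at fork node V8 ∈ conditioning set.
  P4: blocked at fork node V8 ∈ conditioning set.
{V8} contains no descendant of V9 and blocks every backdoor path.
No other singleton works — e.g. {V11} leaves P1 open — so {V8} is the unique smallest valid adjustment set.

{V8}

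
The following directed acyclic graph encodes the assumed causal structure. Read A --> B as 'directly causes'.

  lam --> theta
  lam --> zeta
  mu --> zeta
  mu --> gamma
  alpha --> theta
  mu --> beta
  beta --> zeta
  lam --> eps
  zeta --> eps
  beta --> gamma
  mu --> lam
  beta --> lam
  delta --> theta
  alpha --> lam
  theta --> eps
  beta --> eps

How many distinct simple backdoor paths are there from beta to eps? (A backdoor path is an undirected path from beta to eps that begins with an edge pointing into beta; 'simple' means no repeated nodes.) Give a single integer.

A backdoor path from beta to eps is any simple undirected path whose first edge points into beta (i.e. leaves beta via a parent).
Parents of beta: {mu}.
Enumerating:
  P1: beta <- mu -> lam <- alpha -> theta -> eps
  P2: beta <- mu -> lam -> zeta -> eps
  P3: beta <- mu -> lam -> theta -> eps
  P4: beta <- mu -> lam -> eps
  P5: beta <- mu -> zeta <- lam <- alpha -> theta -> eps
  P6: beta <- mu -> zeta <- lam -> theta -> eps
  P7: beta <- mu -> zeta <- lam -> eps
  P8: beta <- mu -> zeta -> eps
That exhausts the simple backdoor paths. Count: 8.

8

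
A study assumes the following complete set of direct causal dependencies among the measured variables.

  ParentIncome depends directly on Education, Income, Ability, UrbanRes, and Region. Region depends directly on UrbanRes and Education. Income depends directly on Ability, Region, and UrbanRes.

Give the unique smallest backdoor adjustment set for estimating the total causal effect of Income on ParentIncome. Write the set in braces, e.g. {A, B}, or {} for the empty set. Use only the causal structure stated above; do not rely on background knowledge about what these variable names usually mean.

Variables eligible for adjustment (non-descendants of Income, excluding Income and ParentIncome): {Ability, Education, Region, UrbanRes}.
Backdoor paths from Income to ParentIncome:
  P1: Income <- UrbanRes -> Region <- Education -> ParentIncome
  P2: Income <- UrbanRes -> Region -> ParentIncome
  P3: Income <- UrbanRes -> ParentIncome
  P4: Income <- Ability -> ParentIncome
  P5: Income <- Region <- Education -> ParentIncome
  P6: Income <- Region <- UrbanRes -> ParentIncome
  P7: Income <- Region -> ParentIncome
The empty set is not sufficient: P2 (Income <- UrbanRes -> Region -> ParentIncome) has no collider blocking it and no conditioned non-collider, so it is open.
Try {Ability, Region, UrbanRes}:
  P1: blocked at fork node UrbanRes ∈ conditioning set.
  P2: blocked at fork node UrbanRes ∈ conditioning set.
  P3: blocked at fork node UrbanRes ∈ conditioning set.
  P4: blocked at fork node Ability ∈ conditioning set.
  P5: blocked at chain node Region ∈ conditioning set.
  P6: blocked at chain node Region ∈ conditioning set.
  P7: blocked at fork node Region ∈ conditioning set.
{Ability, Region, UrbanRes} contains no descendant of Income and blocks every backdoor path.
Every element of {Ability, Region, UrbanRes} is needed (dropping Ability leaves P4 open; dropping Region leaves P5 open; dropping UrbanRes leaves P1 open), so no proper subset is valid.
Among all size-3 subsets of the eligible variables, only {Ability, Region, UrbanRes} blocks every backdoor path, so it is the unique smallest valid adjustment set.

{Ability, Region, UrbanRes}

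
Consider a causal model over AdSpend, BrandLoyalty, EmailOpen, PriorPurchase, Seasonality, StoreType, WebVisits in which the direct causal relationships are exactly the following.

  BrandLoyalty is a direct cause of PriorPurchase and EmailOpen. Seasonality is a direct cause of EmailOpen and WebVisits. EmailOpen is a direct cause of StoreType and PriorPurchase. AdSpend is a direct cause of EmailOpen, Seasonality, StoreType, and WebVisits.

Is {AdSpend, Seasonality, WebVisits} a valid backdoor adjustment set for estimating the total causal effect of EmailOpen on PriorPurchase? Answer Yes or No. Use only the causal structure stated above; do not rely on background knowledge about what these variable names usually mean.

No

Backdoor paths from EmailOpen to PriorPurchase (paths whose first edge points into EmailOpen):
  P1: EmailOpen <- BrandLoyalty -> PriorPurchase
Condition 1 (no descendant of EmailOpen in the set): holds — descendants of EmailOpen are {PriorPurchase, StoreType}; none are in {AdSpend, Seasonality, WebVisits}.
Condition 2 (every backdoor path blocked by {AdSpend, Seasonality, WebVisits}):
  P1: open — no interior node is in the conditioning set.
{AdSpend, Seasonality, WebVisits} does not satisfy the backdoor criterion.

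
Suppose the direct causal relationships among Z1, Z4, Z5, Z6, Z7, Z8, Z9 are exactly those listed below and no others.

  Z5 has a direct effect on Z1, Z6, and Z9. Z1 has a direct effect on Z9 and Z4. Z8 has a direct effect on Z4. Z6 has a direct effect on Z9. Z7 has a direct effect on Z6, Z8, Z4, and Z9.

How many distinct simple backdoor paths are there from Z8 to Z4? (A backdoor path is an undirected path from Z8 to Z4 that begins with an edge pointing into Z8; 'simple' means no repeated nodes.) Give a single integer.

8

A backdoor path from Z8 to Z4 is any simple undirected path whose first edge points into Z8 (i.e. leaves Z8 via a parent).
Parents of Z8: {Z7}.
Enumerating:
  P1: Z8 <- Z7 -> Z4
  P2: Z8 <- Z7 -> Z6 <- Z5 -> Z1 -> Z4
  P3: Z8 <- Z7 -> Z6 <- Z5 -> Z9 <- Z1 -> Z4
  P4: Z8 <- Z7 -> Z6 -> Z9 <- Z5 -> Z1 -> Z4
  P5: Z8 <- Z7 -> Z6 -> Z9 <- Z1 -> Z4
  P6: Z8 <- Z7 -> Z9 <- Z5 -> Z1 -> Z4
  P7: Z8 <- Z7 -> Z9 <- Z1 -> Z4
  P8: Z8 <- Z7 -> Z9 <- Z6 <- Z5 -> Z1 -> Z4
That exhausts the simple backdoor paths. Count: 8.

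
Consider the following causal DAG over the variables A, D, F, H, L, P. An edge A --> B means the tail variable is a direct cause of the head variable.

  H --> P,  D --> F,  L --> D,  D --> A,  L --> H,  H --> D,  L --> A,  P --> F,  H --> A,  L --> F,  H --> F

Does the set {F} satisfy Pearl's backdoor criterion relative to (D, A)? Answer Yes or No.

Backdoor paths from D to A (paths whose first edge points into D):
  P1: D <- L -> H -> A
  P2: D <- L -> F <- H -> A
  P3: D <- L -> F <- P <- H -> A
  P4: D <- L -> A
  P5: D <- H <- L -> A
  P6: D <- H -> P -> F <- L -> A
  P7: D <- H -> F <- L -> A
  P8: D <- H -> A
Condition 1 (no descendant of D in the set): FAILS — F is a descendant of D.
Condition 2 (every backdoor path blocked by {F}):
  P1: open — no interior node is in the conditioning set.
  P2: open — collider(s) F are conditioned on (or have a conditioned descendant) and no non-collider on the path is in the set.
  P3: open — collider(s) F are conditioned on (or have a conditioned descendant) and no non-collider on the path is in the set.
  P4: open — no interior node is in the conditioning set.
  P5: open — no interior node is in the conditioning set.
  P6: open — collider(s) F are conditioned on (or have a conditioned descendant) and no non-collider on the path is in the set.
  P7: open — collider(s) F are conditioned on (or have a conditioned descendant) and no non-collider on the path is in the set.
  P8: open — no interior node is in the conditioning set.
{F} does not satisfy the backdoor criterion.

No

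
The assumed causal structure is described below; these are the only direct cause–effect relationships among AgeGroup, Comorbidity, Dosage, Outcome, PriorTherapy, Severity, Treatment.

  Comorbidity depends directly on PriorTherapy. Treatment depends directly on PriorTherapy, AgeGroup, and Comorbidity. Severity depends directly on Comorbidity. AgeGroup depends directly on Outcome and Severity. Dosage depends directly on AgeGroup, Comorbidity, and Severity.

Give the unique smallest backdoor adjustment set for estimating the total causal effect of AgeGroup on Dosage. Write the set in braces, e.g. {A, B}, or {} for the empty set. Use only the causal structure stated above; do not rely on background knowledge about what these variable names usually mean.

{Severity}

Variables eligible for adjustment (non-descendants of AgeGroup, excluding AgeGroup and Dosage): {Comorbidity, Outcome, PriorTherapy, Severity}.
Backdoor paths from AgeGroup to Dosage:
  P1: AgeGroup <- Severity <- Comorbidity -> Dosage
  P2: AgeGroup <- Severity -> Dosage
The empty set is not sufficient: P1 (AgeGroup <- Severity <- Comorbidity -> Dosage) has no collider blocking it and no conditioned non-collider, so it is open.
Try {Severity}:
  P1: blocked at chain node Severity ∈ conditioning set.
  P2: blocked at fork node Severity ∈ conditioning set.
{Severity} contains no descendant of AgeGroup and blocks every backdoor path.
No other singleton works — e.g. {PriorTherapy} leaves P1 open — so {Severity} is the unique smallest valid adjustment set.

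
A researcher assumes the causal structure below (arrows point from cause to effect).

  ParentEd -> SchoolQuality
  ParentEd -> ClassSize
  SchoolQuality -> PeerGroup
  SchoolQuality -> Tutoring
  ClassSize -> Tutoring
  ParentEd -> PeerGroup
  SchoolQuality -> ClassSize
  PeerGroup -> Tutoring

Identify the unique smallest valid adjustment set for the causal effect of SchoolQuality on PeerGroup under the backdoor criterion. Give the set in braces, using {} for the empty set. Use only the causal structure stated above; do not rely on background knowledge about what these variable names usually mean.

Variables eligible for adjustment (non-descendants of SchoolQuality, excluding SchoolQuality and PeerGroup): {ParentEd}.
Backdoor paths from SchoolQuality to PeerGroup:
  P1: SchoolQuality <- ParentEd -> ClassSize -> Tutoring <- PeerGroup
  P2: SchoolQuality <- ParentEd -> PeerGroup
The empty set is not sufficient: P2 (SchoolQuality <- ParentEd -> PeerGroup) has no collider blocking it and no conditioned non-collider, so it is open.
Try {ParentEd}:
  P1: blocked at fork node ParentEd ∈ conditioning set.
  P2: blocked at fork node ParentEd ∈ conditioning set.
{ParentEd} contains no descendant of SchoolQuality and blocks every backdoor path.
{ParentEd} is the unique smallest valid adjustment set.

{ParentEd}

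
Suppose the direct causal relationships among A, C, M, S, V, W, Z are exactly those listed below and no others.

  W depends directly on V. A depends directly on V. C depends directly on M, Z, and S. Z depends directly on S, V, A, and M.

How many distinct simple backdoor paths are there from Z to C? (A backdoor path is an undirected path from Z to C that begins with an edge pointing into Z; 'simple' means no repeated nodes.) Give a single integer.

2

A backdoor path from Z to C is any simple undirected path whose first edge points into Z (i.e. leaves Z via a parent).
Parents of Z: {A, M, S, V}.
Enumerating:
  P1: Z <- M -> C
  P2: Z <- S -> C
That exhausts the simple backdoor paths. Count: 2.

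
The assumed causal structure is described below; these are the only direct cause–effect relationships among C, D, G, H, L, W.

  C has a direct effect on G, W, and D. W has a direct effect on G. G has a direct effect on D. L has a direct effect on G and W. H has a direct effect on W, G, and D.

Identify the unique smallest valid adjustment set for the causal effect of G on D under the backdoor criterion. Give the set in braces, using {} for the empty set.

{C, H}

Variables eligible for adjustment (non-descendants of G, excluding G and D): {C, H, L, W}.
Backdoor paths from G to D:
  P1: G <- C -> W <- H -> D
  P2: G <- C -> D
  P3: G <- L -> W <- C -> D
  P4: G <- L -> W <- H -> D
  P5: G <- H -> W <- C -> D
  P6: G <- H -> D
  P7: G <- W <- C -> D
  P8: G <- W <- H -> D
The empty set is not sufficient: P2 (G <- C -> D) has no collider blocking it and no conditioned non-collider, so it is open.
Try {C, H}:
  P1: blocked at fork node C ∈ conditioning set.
  P2: blocked at fork node C ∈ conditioning set.
  P3: blocked at collider W (neither it nor any descendant is in the conditioning set).
  P4: blocked at collider W (neither it nor any descendant is in the conditioning set).
  P5: blocked at fork node H ∈ conditioning set.
  P6: blocked at fork node H ∈ conditioning set.
  P7: blocked at fork node C ∈ conditioning set.
  P8: blocked at fork node H ∈ conditioning set.
{C, H} contains no descendant of G and blocks every backdoor path.
Every element of {C, H} is needed (dropping C leaves P2 open; dropping H leaves P6 open), so no proper subset is valid.
Among all size-2 subsets of the eligible variables, only {C, H} blocks every backdoor path, so it is the unique smallest valid adjustment set.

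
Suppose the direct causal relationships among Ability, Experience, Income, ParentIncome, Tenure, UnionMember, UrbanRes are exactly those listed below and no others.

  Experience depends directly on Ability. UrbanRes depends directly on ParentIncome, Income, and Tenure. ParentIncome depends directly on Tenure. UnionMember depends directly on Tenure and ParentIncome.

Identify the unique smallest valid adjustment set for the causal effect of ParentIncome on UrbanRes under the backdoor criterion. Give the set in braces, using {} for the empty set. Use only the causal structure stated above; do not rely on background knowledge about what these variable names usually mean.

{Tenure}

Variables eligible for adjustment (non-descendants of ParentIncome, excluding ParentIncome and UrbanRes): {Ability, Experience, Income, Tenure}.
Backdoor paths from ParentIncome to UrbanRes:
  P1: ParentIncome <- Tenure -> UrbanRes
The empty set is not sufficient: P1 (ParentIncome <- Tenure -> UrbanRes) has no collider blocking it and no conditioned non-collider, so it is open.
Try {Tenure}:
  P1: blocked at fork node Tenure ∈ conditioning set.
{Tenure} contains no descendant of ParentIncome and blocks every backdoor path.
No other singleton works — e.g. {Income} leaves P1 open — so {Tenure} is the unique smallest valid adjustment set.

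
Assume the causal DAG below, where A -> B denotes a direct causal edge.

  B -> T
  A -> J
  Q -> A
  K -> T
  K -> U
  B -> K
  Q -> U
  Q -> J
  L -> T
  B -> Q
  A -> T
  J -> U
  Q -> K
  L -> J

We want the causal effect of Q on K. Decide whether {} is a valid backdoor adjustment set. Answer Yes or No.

No

Backdoor paths from Q to K (paths whose first edge points into Q):
  P1: Q <- B -> K
  P2: Q <- B -> T <- L -> J -> U <- K
  P3: Q <- B -> T <- A -> J -> U <- K
  P4: Q <- B -> T <- K
Condition 1 (no descendant of Q in the set): holds — descendants of Q are {A, J, K, T, U}; none are in {}.
Condition 2 (every backdoor path blocked by {}):
  P1: open — no interior node is in the conditioning set.
  P2: blocked at collider T (neither it nor any descendant is in the conditioning set).
  P3: blocked at collider T (neither it nor any descendant is in the conditioning set).
  P4: blocked at collider T (neither it nor any descendant is in the conditioning set).
{} does not satisfy the backdoor criterion.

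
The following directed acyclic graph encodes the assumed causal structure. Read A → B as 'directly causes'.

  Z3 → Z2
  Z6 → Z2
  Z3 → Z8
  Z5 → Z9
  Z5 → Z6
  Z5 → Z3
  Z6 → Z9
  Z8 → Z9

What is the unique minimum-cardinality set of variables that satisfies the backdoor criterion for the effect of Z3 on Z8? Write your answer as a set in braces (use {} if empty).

Variables eligible for adjustment (non-descendants of Z3, excluding Z3 and Z8): {Z5, Z6}.
Backdoor paths from Z3 to Z8:
  P1: Z3 <- Z5 -> Z6 -> Z9 <- Z8
  P2: Z3 <- Z5 -> Z9 <- Z8
Each backdoor path contains an unconditioned collider, so every path is already blocked with the empty conditioning set:
  P1: blocked at collider Z9 (neither it nor any descendant is in the conditioning set).
  P2: blocked at collider Z9 (neither it nor any descendant is in the conditioning set).
The empty set is therefore the unique smallest valid set.

{}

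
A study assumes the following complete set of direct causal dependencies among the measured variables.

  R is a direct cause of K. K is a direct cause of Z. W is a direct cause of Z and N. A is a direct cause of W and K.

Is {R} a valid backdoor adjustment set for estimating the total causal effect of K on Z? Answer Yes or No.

Backdoor paths from K to Z (paths whose first edge points into K):
  P1: K <- A -> W -> Z
Condition 1 (no descendant of K in the set): holds — descendants of K are {Z}; none are in {R}.
Condition 2 (every backdoor path blocked by {R}):
  P1: open — no interior node is in the conditioning set.
{R} does not satisfy the backdoor criterion.

No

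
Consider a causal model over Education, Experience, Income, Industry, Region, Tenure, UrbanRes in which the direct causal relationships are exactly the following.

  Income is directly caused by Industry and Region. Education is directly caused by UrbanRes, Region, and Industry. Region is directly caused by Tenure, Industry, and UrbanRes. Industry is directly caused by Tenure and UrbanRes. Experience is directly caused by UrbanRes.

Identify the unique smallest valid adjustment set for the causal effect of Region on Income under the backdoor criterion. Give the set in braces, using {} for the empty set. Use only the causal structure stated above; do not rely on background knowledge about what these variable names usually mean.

Variables eligible for adjustment (non-descendants of Region, excluding Region and Income): {Experience, Industry, Tenure, UrbanRes}.
Backdoor paths from Region to Income:
  P1: Region <- UrbanRes -> Industry -> Income
  P2: Region <- UrbanRes -> Education <- Industry -> Income
  P3: Region <- Tenure -> Industry -> Income
  P4: Region <- Industry -> Income
The empty set is not sufficient: P1 (Region <- UrbanRes -> Industry -> Income) has no collider blocking it and no conditioned non-collider, so it is open.
Try {Industry}:
  P1: blocked at chain node Industry ∈ conditioning set.
  P2: blocked at collider Education (neither it nor any descendant is in the conditioning set).
  P3: blocked at chain node Industry ∈ conditioning set.
  P4: blocked at fork node Industry ∈ conditioning set.
{Industry} contains no descendant of Region and blocks every backdoor path.
No other singleton works — e.g. {UrbanRes} leaves P3 open — so {Industry} is the unique smallest valid adjustment set.

{Industry}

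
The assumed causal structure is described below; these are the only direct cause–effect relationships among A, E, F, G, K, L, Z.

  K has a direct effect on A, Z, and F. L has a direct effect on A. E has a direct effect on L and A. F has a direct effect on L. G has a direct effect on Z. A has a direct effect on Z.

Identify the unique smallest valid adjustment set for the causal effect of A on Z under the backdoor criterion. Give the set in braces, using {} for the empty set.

Variables eligible for adjustment (non-descendants of A, excluding A and Z): {E, F, G, K, L}.
Backdoor paths from A to Z:
  P1: A <- E -> L <- F <- K -> Z
  P2: A <- K -> Z
  P3: A <- L <- F <- K -> Z
The empty set is not sufficient: P2 (A <- K -> Z) has no collider blocking it and no conditioned non-collider, so it is open.
Try {K}:
  P1: blocked at collider L (neither it nor any descendant is in the conditioning set).
  P2: blocked at fork node K ∈ conditioning set.
  P3: blocked at fork node K ∈ conditioning set.
{K} contains no descendant of A and blocks every backdoor path.
No other singleton works — e.g. {E} leaves P2 open — so {K} is the unique smallest valid adjustment set.

{K}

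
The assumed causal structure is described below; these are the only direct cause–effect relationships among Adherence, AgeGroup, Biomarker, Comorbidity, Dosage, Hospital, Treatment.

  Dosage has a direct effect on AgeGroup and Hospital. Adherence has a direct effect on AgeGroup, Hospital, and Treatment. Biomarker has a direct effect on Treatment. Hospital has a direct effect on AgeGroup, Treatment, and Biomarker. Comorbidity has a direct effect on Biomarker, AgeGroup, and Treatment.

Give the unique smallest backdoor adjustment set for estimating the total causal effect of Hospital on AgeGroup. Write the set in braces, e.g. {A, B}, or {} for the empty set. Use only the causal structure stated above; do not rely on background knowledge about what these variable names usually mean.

{Adherence, Dosage}

Variables eligible for adjustment (non-descendants of Hospital, excluding Hospital and AgeGroup): {Adherence, Comorbidity, Dosage}.
Backdoor paths from Hospital to AgeGroup:
  P1: Hospital <- Dosage -> AgeGroup
  P2: Hospital <- Adherence -> AgeGroup
  P3: Hospital <- Adherence -> Treatment <- Comorbidity -> AgeGroup
  P4: Hospital <- Adherence -> Treatment <- Biomarker <- Comorbidity -> AgeGroup
The empty set is not sufficient: P1 (Hospital <- Dosage -> AgeGroup) has no collider blocking it and no conditioned non-collider, so it is open.
Try {Adherence, Dosage}:
  P1: blocked at fork node Dosage ∈ conditioning set.
  P2: blocked at fork node Adherence ∈ conditioning set.
  P3: blocked at fork node Adherence ∈ conditioning set.
  P4: blocked at fork node Adherence ∈ conditioning set.
{Adherence, Dosage} contains no descendant of Hospital and blocks every backdoor path.
Every element of {Adherence, Dosage} is needed (dropping Adherence leaves P2 open; dropping Dosage leaves P1 open), so no proper subset is valid.
Among all size-2 subsets of the eligible variables, only {Adherence, Dosage} blocks every backdoor path, so it is the unique smallest valid adjustment set.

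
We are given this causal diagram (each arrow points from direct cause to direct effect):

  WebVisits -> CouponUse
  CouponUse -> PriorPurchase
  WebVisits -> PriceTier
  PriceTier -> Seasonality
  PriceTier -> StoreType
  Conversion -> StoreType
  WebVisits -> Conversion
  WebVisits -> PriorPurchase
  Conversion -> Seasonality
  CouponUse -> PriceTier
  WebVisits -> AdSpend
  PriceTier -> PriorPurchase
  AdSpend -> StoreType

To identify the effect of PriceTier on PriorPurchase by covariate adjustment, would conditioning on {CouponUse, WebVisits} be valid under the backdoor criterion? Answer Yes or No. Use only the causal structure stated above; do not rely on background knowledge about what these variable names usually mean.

Backdoor paths from PriceTier to PriorPurchase (paths whose first edge points into PriceTier):
  P1: PriceTier <- WebVisits -> CouponUse -> PriorPurchase
  P2: PriceTier <- WebVisits -> PriorPurchase
  P3: PriceTier <- CouponUse <- WebVisits -> PriorPurchase
  P4: PriceTier <- CouponUse -> PriorPurchase
Condition 1 (no descendant of PriceTier in the set): holds — descendants of PriceTier are {PriorPurchase, Seasonality, StoreType}; none are in {CouponUse, WebVisits}.
Condition 2 (every backdoor path blocked by {CouponUse, WebVisits}):
  P1: blocked at fork node WebVisits ∈ conditioning set.
  P2: blocked at fork node WebVisits ∈ conditioning set.
  P3: blocked at chain node CouponUse ∈ conditioning set.
  P4: blocked at fork node CouponUse ∈ conditioning set.
{CouponUse, WebVisits} satisfies the backdoor criterion.

Yes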